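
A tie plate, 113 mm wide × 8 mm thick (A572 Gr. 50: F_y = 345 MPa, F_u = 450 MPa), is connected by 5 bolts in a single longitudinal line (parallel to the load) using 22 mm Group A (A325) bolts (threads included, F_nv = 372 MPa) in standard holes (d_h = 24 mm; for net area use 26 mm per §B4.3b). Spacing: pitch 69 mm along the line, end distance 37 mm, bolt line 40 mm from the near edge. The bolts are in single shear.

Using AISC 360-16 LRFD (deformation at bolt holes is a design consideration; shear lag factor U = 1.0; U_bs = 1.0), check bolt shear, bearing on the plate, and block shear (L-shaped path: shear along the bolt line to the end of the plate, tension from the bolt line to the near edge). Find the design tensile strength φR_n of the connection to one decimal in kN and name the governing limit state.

Bolt shear: A_b = π(22)²/4 = 380.13 mm². φR_n = 0.75 × 372 × 380.13 × 5 × 1 = 530.3 kN.
Bearing (8 mm plate, F_u = 450 MPa): end bolts L_c = 37 − 24/2 = 25, R_n = min(1.2×25×8×450, 2.4×22×8×450) = 108 kN/bolt; interior L_c = 69 − 24 = 45, R_n = 190.08 kN/bolt. φR_n = 0.75 × (1×108 + 4×190.08) = 651.2 kN.
Block shear: shear path 1×[37+4×69] = 1×313 mm, A_gv = 2504, A_nv = 1×(313 − 4.5×26)×8 = 1568 mm²; tension to near edge: (40 − 0.5×26)×8 = 216 mm². R_n = min(0.6×450×1568, 0.6×345×2504) + 1.0×450×216 = min(423.36, 518.33) + 97.2 = 520.56 kN. φR_n = 0.75 × 520.56 = 390.4 kN.
Governing: min(530.3, 651.2, 390.4) = 390.4 kN → block shear.

390.4 kN (block shear governs)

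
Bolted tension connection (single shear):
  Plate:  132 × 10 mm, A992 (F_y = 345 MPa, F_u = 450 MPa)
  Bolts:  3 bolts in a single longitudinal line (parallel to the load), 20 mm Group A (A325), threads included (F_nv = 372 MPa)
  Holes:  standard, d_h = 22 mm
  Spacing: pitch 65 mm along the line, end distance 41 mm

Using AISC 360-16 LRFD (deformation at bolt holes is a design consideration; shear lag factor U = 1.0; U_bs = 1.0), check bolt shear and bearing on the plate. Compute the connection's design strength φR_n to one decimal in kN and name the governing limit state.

Bolt shear: A_b = π(20)²/4 = 314.16 mm². φR_n = 0.75 × 372 × 314.16 × 3 × 1 = 263.0 kN.
Bearing (10 mm plate, F_u = 450 MPa): end bolts L_c = 41 − 22/2 = 30, R_n = min(1.2×30×10×450, 2.4×20×10×450) = 162 kN/bolt; interior L_c = 65 − 22 = 43, R_n = 216 kN/bolt. φR_n = 0.75 × (1×162 + 2×216) = 445.5 kN.
Governing: min(263.0, 445.5) = 263.0 kN → bolt shear.

263.0 kN (bolt shear governs)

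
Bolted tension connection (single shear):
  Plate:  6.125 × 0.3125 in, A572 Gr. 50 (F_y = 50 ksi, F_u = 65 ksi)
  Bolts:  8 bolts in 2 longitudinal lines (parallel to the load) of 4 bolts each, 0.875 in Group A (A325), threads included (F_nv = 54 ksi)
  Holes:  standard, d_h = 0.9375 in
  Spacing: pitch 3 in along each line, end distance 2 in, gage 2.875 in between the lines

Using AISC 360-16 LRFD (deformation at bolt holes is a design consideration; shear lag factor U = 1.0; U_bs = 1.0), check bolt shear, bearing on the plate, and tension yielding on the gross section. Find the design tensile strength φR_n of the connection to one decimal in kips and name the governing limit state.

86.1 kips (gross-section yield governs)

Bolt shear: A_b = π(0.875)²/4 = 0.60132 in². φR_n = 0.75 × 54 × 0.60132 × 8 × 1 = 194.8 kips.
Bearing (0.3125 in plate, F_u = 65 ksi): end bolts L_c = 2 − 0.9375/2 = 1.53125, R_n = min(1.2×1.53125×0.3125×65, 2.4×0.875×0.3125×65) = 37.324 kips/bolt; interior L_c = 3 − 0.9375 = 2.0625, R_n = 42.656 kips/bolt. φR_n = 0.75 × (2×37.324 + 6×42.656) = 247.9 kips.
Tension yield (gross): A_g = 6.125×0.3125 = 1.9141 in². φR_n = 0.90 × 50 × 1.9141 = 86.1 kips.
Governing: min(194.8, 247.9, 86.1) = 86.1 kips → gross-section yield.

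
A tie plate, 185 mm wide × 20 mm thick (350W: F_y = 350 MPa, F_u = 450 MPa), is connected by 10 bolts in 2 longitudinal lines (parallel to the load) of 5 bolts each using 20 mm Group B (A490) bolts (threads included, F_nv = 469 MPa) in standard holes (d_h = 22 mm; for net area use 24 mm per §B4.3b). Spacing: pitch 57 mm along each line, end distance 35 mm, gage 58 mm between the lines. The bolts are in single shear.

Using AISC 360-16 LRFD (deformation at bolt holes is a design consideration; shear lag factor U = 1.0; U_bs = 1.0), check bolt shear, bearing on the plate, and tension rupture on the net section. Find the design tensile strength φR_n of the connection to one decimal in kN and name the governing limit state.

Bolt shear: A_b = π(20)²/4 = 314.16 mm². φR_n = 0.75 × 469 × 314.16 × 10 × 1 = 1105.1 kN.
Bearing (20 mm plate, F_u = 450 MPa): end bolts L_c = 35 − 22/2 = 24, R_n = min(1.2×24×20×450, 2.4×20×20×450) = 259.2 kN/bolt; interior L_c = 57 − 22 = 35, R_n = 378 kN/bolt. φR_n = 0.75 × (2×259.2 + 8×378) = 2656.8 kN.
Tension rupture (net): A_n = (185 − 2×24)×20 = 2740 mm² (U = 1.0, A_e = A_n). φR_n = 0.75 × 450 × 2740 = 924.8 kN.
Governing: min(1105.1, 2656.8, 924.8) = 924.8 kN → net-section rupture.

924.8 kN (net-section rupture governs)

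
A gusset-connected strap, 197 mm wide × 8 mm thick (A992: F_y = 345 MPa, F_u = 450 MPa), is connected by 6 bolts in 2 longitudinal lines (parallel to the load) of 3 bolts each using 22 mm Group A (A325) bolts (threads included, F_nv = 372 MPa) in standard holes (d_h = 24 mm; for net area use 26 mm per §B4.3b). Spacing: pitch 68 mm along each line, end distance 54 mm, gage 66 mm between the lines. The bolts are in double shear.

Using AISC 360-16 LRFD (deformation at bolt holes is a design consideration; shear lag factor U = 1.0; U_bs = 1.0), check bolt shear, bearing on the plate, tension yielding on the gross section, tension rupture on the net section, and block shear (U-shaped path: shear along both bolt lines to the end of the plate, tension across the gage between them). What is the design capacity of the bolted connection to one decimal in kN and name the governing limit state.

391.5 kN (net-section rupture governs)

Bolt shear: A_b = π(22)²/4 = 380.13 mm². φR_n = 0.75 × 372 × 380.13 × 6 × 2 = 1272.7 kN.
Bearing (8 mm plate, F_u = 450 MPa): end bolts L_c = 54 − 24/2 = 42, R_n = min(1.2×42×8×450, 2.4×22×8×450) = 181.44 kN/bolt; interior L_c = 68 − 24 = 44, R_n = 190.08 kN/bolt. φR_n = 0.75 × (2×181.44 + 4×190.08) = 842.4 kN.
Tension yield (gross): A_g = 197×8 = 1576 mm². φR_n = 0.90 × 345 × 1576 = 489.3 kN.
Tension rupture (net): A_n = (197 − 2×26)×8 = 1160 mm² (U = 1.0, A_e = A_n). φR_n = 0.75 × 450 × 1160 = 391.5 kN.
Block shear: shear path 2×[54+2×68] = 2×190 mm, A_gv = 3040, A_nv = 2×(190 − 2.5×26)×8 = 2000 mm²; tension across gage: (66 − 1×26)×8 = 320 mm². R_n = min(0.6×450×2000, 0.6×345×3040) + 1.0×450×320 = min(540, 629.28) + 144 = 684 kN. φR_n = 0.75 × 684 = 513.0 kN.
Governing: min(1272.7, 842.4, 489.3, 391.5, 513.0) = 391.5 kN → net-section rupture.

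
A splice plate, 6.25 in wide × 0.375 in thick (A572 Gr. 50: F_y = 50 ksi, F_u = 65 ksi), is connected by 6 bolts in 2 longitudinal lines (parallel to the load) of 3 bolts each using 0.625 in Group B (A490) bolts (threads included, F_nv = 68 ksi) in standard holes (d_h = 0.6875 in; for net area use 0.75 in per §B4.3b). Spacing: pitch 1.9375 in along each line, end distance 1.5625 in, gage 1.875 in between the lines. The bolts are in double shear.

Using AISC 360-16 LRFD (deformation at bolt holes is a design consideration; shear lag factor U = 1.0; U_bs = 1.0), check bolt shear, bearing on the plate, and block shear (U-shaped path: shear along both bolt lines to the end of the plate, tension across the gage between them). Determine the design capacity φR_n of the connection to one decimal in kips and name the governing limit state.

98.7 kips (block shear governs)

Bolt shear: A_b = π(0.625)²/4 = 0.3068 in². φR_n = 0.75 × 68 × 0.3068 × 6 × 2 = 187.8 kips.
Bearing (0.375 in plate, F_u = 65 ksi): end bolts L_c = 1.5625 − 0.6875/2 = 1.21875, R_n = min(1.2×1.21875×0.375×65, 2.4×0.625×0.375×65) = 35.648 kips/bolt; interior L_c = 1.9375 − 0.6875 = 1.25, R_n = 36.563 kips/bolt. φR_n = 0.75 × (2×35.648 + 4×36.563) = 163.2 kips.
Block shear: shear path 2×[1.5625+2×1.9375] = 2×5.4375 in, A_gv = 4.0781, A_nv = 2×(5.4375 − 2.5×0.75)×0.375 = 2.6719 in²; tension across gage: (1.875 − 1×0.75)×0.375 = 0.42188 in². R_n = min(0.6×65×2.6719, 0.6×50×4.0781) + 1.0×65×0.42188 = min(104.2, 122.34) + 27.422 = 131.62 kips. φR_n = 0.75 × 131.62 = 98.7 kips.
Governing: min(187.8, 163.2, 98.7) = 98.7 kips → block shear.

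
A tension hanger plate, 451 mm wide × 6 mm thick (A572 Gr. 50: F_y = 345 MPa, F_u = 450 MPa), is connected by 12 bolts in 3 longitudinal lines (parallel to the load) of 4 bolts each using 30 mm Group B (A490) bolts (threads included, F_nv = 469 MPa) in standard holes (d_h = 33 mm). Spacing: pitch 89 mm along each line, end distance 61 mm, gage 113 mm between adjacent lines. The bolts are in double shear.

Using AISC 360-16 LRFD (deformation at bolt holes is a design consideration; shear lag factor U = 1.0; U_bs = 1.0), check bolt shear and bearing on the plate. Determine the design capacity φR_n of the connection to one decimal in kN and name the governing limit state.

Bolt shear: A_b = π(30)²/4 = 706.86 mm². φR_n = 0.75 × 469 × 706.86 × 12 × 2 = 5967.3 kN.
Bearing (6 mm plate, F_u = 450 MPa): end bolts L_c = 61 − 33/2 = 44.5, R_n = min(1.2×44.5×6×450, 2.4×30×6×450) = 144.18 kN/bolt; interior L_c = 89 − 33 = 56, R_n = 181.44 kN/bolt. φR_n = 0.75 × (3×144.18 + 9×181.44) = 1549.1 kN.
Governing: min(5967.3, 1549.1) = 1549.1 kN → bearing.

1549.1 kN (bearing governs)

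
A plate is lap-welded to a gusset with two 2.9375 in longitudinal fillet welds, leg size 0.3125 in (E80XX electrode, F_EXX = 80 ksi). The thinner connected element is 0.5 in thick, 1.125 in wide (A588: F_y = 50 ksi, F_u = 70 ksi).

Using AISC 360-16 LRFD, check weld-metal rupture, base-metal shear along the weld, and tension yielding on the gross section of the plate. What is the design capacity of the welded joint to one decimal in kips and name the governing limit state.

Weld metal: throat = 0.707×0.3125 = 0.22094 in, L = 2×2.9375 = 5.875 in. φR_n = 0.75 × 0.6 × 80 × 0.22094 × 5.875 = 46.7 kips.
Base metal shear (0.5 in plate): yield φR_n = 1.0×0.6×50×0.5×5.875 = 88.1 kips; rupture φR_n = 0.75×0.6×70×0.5×5.875 = 92.5 kips; take 88.1 kips (yield).
Tension yield (gross): A_g = 1.125×0.5 = 0.5625 in². φR_n = 0.90 × 50 × 0.5625 = 25.3 kips.
Governing: min(46.7, 88.1, 25.3) = 25.3 kips → gross-section yield.

25.3 kips (gross-section yield governs)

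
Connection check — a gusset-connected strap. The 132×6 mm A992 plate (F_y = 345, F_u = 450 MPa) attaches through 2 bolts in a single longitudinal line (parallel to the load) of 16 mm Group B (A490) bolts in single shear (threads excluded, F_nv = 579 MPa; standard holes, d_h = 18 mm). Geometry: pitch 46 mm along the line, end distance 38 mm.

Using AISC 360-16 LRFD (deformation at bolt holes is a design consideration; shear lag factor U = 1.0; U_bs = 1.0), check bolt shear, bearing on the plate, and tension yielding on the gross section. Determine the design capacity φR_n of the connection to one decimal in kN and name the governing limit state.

138.5 kN (bearing governs)

Bolt shear: A_b = π(16)²/4 = 201.06 mm². φR_n = 0.75 × 579 × 201.06 × 2 × 1 = 174.6 kN.
Bearing (6 mm plate, F_u = 450 MPa): end bolts L_c = 38 − 18/2 = 29, R_n = min(1.2×29×6×450, 2.4×16×6×450) = 93.96 kN/bolt; interior L_c = 46 − 18 = 28, R_n = 90.72 kN/bolt. φR_n = 0.75 × (1×93.96 + 1×90.72) = 138.5 kN.
Tension yield (gross): A_g = 132×6 = 792 mm². φR_n = 0.90 × 345 × 792 = 245.9 kN.
Governing: min(174.6, 138.5, 245.9) = 138.5 kN → bearing.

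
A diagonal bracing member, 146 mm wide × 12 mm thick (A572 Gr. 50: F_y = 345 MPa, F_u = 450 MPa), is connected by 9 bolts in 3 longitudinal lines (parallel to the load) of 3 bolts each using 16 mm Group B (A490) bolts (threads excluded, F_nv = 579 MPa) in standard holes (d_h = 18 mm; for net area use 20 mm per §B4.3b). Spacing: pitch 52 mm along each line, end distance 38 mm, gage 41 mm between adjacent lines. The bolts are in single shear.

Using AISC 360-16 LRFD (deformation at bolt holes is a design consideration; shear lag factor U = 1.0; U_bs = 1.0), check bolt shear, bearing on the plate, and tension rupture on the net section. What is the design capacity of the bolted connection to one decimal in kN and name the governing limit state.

Bolt shear: A_b = π(16)²/4 = 201.06 mm². φR_n = 0.75 × 579 × 201.06 × 9 × 1 = 785.8 kN.
Bearing (12 mm plate, F_u = 450 MPa): end bolts L_c = 38 − 18/2 = 29, R_n = min(1.2×29×12×450, 2.4×16×12×450) = 187.92 kN/bolt; interior L_c = 52 − 18 = 34, R_n = 207.36 kN/bolt. φR_n = 0.75 × (3×187.92 + 6×207.36) = 1355.9 kN.
Tension rupture (net): A_n = (146 − 3×20)×12 = 1032 mm² (U = 1.0, A_e = A_n). φR_n = 0.75 × 450 × 1032 = 348.3 kN.
Governing: min(785.8, 1355.9, 348.3) = 348.3 kN → net-section rupture.

348.3 kN (net-section rupture governs)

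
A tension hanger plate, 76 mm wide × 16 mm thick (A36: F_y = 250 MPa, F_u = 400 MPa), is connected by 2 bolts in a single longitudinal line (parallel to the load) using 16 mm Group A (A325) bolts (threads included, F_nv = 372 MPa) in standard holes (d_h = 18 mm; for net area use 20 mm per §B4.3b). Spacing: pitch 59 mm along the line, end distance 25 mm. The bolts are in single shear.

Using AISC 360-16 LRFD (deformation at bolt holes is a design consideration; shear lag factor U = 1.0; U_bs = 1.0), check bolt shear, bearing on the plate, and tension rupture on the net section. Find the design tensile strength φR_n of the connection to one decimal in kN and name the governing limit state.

112.2 kN (bolt shear governs)

Bolt shear: A_b = π(16)²/4 = 201.06 mm². φR_n = 0.75 × 372 × 201.06 × 2 × 1 = 112.2 kN.
Bearing (16 mm plate, F_u = 400 MPa): end bolts L_c = 25 − 18/2 = 16, R_n = min(1.2×16×16×400, 2.4×16×16×400) = 122.88 kN/bolt; interior L_c = 59 − 18 = 41, R_n = 245.76 kN/bolt. φR_n = 0.75 × (1×122.88 + 1×245.76) = 276.5 kN.
Tension rupture (net): A_n = (76 − 1×20)×16 = 896 mm² (U = 1.0, A_e = A_n). φR_n = 0.75 × 400 × 896 = 268.8 kN.
Governing: min(112.2, 276.5, 268.8) = 112.2 kN → bolt shear.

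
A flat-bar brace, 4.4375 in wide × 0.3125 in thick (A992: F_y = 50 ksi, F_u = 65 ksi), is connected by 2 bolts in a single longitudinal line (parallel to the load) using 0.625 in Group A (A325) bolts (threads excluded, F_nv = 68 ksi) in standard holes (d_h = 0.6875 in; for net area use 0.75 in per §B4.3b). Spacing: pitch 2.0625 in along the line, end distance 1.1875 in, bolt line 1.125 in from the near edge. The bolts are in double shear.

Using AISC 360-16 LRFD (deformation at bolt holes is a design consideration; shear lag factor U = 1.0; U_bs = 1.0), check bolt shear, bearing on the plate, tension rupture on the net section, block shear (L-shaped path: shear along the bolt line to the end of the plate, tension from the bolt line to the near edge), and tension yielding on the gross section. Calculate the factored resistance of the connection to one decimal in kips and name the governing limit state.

30.8 kips (block shear governs)

Bolt shear: A_b = π(0.625)²/4 = 0.3068 in². φR_n = 0.75 × 68 × 0.3068 × 2 × 2 = 62.6 kips.
Bearing (0.3125 in plate, F_u = 65 ksi): end bolts L_c = 1.1875 − 0.6875/2 = 0.84375, R_n = min(1.2×0.84375×0.3125×65, 2.4×0.625×0.3125×65) = 20.566 kips/bolt; interior L_c = 2.0625 − 0.6875 = 1.375, R_n = 30.469 kips/bolt. φR_n = 0.75 × (1×20.566 + 1×30.469) = 38.3 kips.
Tension rupture (net): A_n = (4.4375 − 1×0.75)×0.3125 = 1.1523 in² (U = 1.0, A_e = A_n). φR_n = 0.75 × 65 × 1.1523 = 56.2 kips.
Block shear: shear path 1×[1.1875+1×2.0625] = 1×3.25 in, A_gv = 1.0156, A_nv = 1×(3.25 − 1.5×0.75)×0.3125 = 0.66406 in²; tension to near edge: (1.125 − 0.5×0.75)×0.3125 = 0.23438 in². R_n = min(0.6×65×0.66406, 0.6×50×1.0156) + 1.0×65×0.23438 = min(25.898, 30.468) + 15.235 = 41.133 kips. φR_n = 0.75 × 41.133 = 30.8 kips.
Tension yield (gross): A_g = 4.4375×0.3125 = 1.3867 in². φR_n = 0.90 × 50 × 1.3867 = 62.4 kips.
Governing: min(62.6, 38.3, 56.2, 30.8, 62.4) = 30.8 kips → block shear.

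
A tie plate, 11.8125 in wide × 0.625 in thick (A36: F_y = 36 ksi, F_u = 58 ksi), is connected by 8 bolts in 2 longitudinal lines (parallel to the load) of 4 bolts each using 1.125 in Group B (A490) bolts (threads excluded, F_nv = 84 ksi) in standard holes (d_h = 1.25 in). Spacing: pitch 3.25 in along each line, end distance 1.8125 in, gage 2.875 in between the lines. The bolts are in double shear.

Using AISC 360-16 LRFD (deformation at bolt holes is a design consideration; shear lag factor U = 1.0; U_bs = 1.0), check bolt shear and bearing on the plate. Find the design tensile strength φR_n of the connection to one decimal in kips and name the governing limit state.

469.0 kips (bearing governs)

Bolt shear: A_b = π(1.125)²/4 = 0.99402 in². φR_n = 0.75 × 84 × 0.99402 × 8 × 2 = 1002.0 kips.
Bearing (0.625 in plate, F_u = 58 ksi): end bolts L_c = 1.8125 − 1.25/2 = 1.1875, R_n = min(1.2×1.1875×0.625×58, 2.4×1.125×0.625×58) = 51.656 kips/bolt; interior L_c = 3.25 − 1.25 = 2, R_n = 87 kips/bolt. φR_n = 0.75 × (2×51.656 + 6×87) = 469.0 kips.
Governing: min(1002.0, 469.0) = 469.0 kips → bearing.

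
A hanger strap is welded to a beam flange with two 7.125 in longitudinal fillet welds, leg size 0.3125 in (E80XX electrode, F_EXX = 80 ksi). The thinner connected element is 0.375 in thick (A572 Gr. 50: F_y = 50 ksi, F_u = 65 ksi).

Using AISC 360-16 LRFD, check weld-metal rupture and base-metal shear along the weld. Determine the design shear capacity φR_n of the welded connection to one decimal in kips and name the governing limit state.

Weld metal: throat = 0.707×0.3125 = 0.22094 in, L = 2×7.125 = 14.25 in. φR_n = 0.75 × 0.6 × 80 × 0.22094 × 14.25 = 113.3 kips.
Base metal shear (0.375 in plate): yield φR_n = 1.0×0.6×50×0.375×14.25 = 160.3 kips; rupture φR_n = 0.75×0.6×65×0.375×14.25 = 156.3 kips; take 156.3 kips (rupture).
Governing: min(113.3, 156.3) = 113.3 kips → weld metal.

113.3 kips (weld metal governs)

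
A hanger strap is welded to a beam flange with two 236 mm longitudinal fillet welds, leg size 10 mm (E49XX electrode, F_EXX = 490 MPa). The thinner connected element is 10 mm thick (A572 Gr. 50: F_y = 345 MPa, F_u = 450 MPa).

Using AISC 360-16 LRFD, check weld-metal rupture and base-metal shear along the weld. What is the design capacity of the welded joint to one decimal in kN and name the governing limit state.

735.8 kN (weld metal governs)

Weld metal: throat = 0.707×10 = 7.07 mm, L = 2×236 = 472 mm. φR_n = 0.75 × 0.6 × 490 × 7.07 × 472 = 735.8 kN.
Base metal shear (10 mm plate): yield φR_n = 1.0×0.6×345×10×472 = 977.0 kN; rupture φR_n = 0.75×0.6×450×10×472 = 955.8 kN; take 955.8 kN (rupture).
Governing: min(735.8, 955.8) = 735.8 kN → weld metal.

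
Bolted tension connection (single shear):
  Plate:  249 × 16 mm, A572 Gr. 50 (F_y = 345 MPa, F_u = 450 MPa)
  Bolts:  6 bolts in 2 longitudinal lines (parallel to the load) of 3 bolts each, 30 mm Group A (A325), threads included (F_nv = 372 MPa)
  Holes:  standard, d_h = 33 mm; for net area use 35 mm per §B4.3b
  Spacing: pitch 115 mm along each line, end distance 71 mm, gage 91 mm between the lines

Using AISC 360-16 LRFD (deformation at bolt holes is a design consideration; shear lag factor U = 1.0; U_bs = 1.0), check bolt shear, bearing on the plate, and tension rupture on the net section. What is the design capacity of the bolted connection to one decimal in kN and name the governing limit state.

966.6 kN (net-section rupture governs)

Bolt shear: A_b = π(30)²/4 = 706.86 mm². φR_n = 0.75 × 372 × 706.86 × 6 × 1 = 1183.3 kN.
Bearing (16 mm plate, F_u = 450 MPa): end bolts L_c = 71 − 33/2 = 54.5, R_n = min(1.2×54.5×16×450, 2.4×30×16×450) = 470.88 kN/bolt; interior L_c = 115 − 33 = 82, R_n = 518.4 kN/bolt. φR_n = 0.75 × (2×470.88 + 4×518.4) = 2261.5 kN.
Tension rupture (net): A_n = (249 − 2×35)×16 = 2864 mm² (U = 1.0, A_e = A_n). φR_n = 0.75 × 450 × 2864 = 966.6 kN.
Governing: min(1183.3, 2261.5, 966.6) = 966.6 kN → net-section rupture.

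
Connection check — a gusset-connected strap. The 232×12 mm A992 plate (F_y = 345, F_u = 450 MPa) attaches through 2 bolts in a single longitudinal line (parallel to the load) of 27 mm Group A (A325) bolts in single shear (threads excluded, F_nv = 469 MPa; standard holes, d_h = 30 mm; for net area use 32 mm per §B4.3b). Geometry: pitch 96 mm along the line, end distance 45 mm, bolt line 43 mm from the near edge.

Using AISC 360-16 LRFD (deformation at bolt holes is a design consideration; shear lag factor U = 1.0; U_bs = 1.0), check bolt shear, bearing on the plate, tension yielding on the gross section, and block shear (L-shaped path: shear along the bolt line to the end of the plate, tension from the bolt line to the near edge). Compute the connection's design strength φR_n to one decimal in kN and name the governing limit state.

Bolt shear: A_b = π(27)²/4 = 572.56 mm². φR_n = 0.75 × 469 × 572.56 × 2 × 1 = 402.8 kN.
Bearing (12 mm plate, F_u = 450 MPa): end bolts L_c = 45 − 30/2 = 30, R_n = min(1.2×30×12×450, 2.4×27×12×450) = 194.4 kN/bolt; interior L_c = 96 − 30 = 66, R_n = 349.92 kN/bolt. φR_n = 0.75 × (1×194.4 + 1×349.92) = 408.2 kN.
Tension yield (gross): A_g = 232×12 = 2784 mm². φR_n = 0.90 × 345 × 2784 = 864.4 kN.
Block shear: shear path 1×[45+1×96] = 1×141 mm, A_gv = 1692, A_nv = 1×(141 − 1.5×32)×12 = 1116 mm²; tension to near edge: (43 − 0.5×32)×12 = 324 mm². R_n = min(0.6×450×1116, 0.6×345×1692) + 1.0×450×324 = min(301.32, 350.24) + 145.8 = 447.12 kN. φR_n = 0.75 × 447.12 = 335.3 kN.
Governing: min(402.8, 408.2, 864.4, 335.3) = 335.3 kN → block shear.

335.3 kN (block shear governs)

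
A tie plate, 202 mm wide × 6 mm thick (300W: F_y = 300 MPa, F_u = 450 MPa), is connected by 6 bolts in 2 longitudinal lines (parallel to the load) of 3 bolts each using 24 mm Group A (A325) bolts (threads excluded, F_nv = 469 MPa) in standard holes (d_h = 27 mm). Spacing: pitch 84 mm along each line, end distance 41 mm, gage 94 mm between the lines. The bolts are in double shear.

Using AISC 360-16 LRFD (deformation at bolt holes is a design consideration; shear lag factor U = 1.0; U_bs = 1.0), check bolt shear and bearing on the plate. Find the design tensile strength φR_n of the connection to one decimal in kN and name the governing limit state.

600.2 kN (bearing governs)

Bolt shear: A_b = π(24)²/4 = 452.39 mm². φR_n = 0.75 × 469 × 452.39 × 6 × 2 = 1909.5 kN.
Bearing (6 mm plate, F_u = 450 MPa): end bolts L_c = 41 − 27/2 = 27.5, R_n = min(1.2×27.5×6×450, 2.4×24×6×450) = 89.1 kN/bolt; interior L_c = 84 − 27 = 57, R_n = 155.52 kN/bolt. φR_n = 0.75 × (2×89.1 + 4×155.52) = 600.2 kN.
Governing: min(1909.5, 600.2) = 600.2 kN → bearing.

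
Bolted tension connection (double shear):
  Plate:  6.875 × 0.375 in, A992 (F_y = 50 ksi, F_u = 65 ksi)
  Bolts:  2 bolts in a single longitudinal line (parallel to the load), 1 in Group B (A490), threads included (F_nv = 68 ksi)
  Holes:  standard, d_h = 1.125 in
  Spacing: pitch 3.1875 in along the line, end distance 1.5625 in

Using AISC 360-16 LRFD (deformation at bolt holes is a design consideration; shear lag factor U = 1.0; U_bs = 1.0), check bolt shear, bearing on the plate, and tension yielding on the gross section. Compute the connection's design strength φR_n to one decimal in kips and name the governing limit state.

Bolt shear: A_b = π(1)²/4 = 0.7854 in². φR_n = 0.75 × 68 × 0.7854 × 2 × 2 = 160.2 kips.
Bearing (0.375 in plate, F_u = 65 ksi): end bolts L_c = 1.5625 − 1.125/2 = 1, R_n = min(1.2×1×0.375×65, 2.4×1×0.375×65) = 29.25 kips/bolt; interior L_c = 3.1875 − 1.125 = 2.0625, R_n = 58.5 kips/bolt. φR_n = 0.75 × (1×29.25 + 1×58.5) = 65.8 kips.
Tension yield (gross): A_g = 6.875×0.375 = 2.5781 in². φR_n = 0.90 × 50 × 2.5781 = 116.0 kips.
Governing: min(160.2, 65.8, 116.0) = 65.8 kips → bearing.

65.8 kips (bearing governs)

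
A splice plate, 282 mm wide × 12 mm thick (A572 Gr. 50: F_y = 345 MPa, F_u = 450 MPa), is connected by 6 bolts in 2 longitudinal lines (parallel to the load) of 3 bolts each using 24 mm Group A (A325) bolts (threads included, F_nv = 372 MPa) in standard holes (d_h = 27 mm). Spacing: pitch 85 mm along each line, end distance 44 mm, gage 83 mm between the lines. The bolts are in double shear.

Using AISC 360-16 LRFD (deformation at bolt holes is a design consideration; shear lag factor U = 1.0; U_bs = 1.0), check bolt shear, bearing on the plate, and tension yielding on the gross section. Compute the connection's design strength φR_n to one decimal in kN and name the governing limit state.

Bolt shear: A_b = π(24)²/4 = 452.39 mm². φR_n = 0.75 × 372 × 452.39 × 6 × 2 = 1514.6 kN.
Bearing (12 mm plate, F_u = 450 MPa): end bolts L_c = 44 − 27/2 = 30.5, R_n = min(1.2×30.5×12×450, 2.4×24×12×450) = 197.64 kN/bolt; interior L_c = 85 − 27 = 58, R_n = 311.04 kN/bolt. φR_n = 0.75 × (2×197.64 + 4×311.04) = 1229.6 kN.
Tension yield (gross): A_g = 282×12 = 3384 mm². φR_n = 0.90 × 345 × 3384 = 1050.7 kN.
Governing: min(1514.6, 1229.6, 1050.7) = 1050.7 kN → gross-section yield.

1050.7 kN (gross-section yield governs)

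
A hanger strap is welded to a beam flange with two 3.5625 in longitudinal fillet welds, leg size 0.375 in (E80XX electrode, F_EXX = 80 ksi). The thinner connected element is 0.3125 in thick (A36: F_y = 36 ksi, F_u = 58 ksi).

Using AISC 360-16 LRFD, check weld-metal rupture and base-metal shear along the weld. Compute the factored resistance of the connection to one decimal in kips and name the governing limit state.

Weld metal: throat = 0.707×0.375 = 0.26513 in, L = 2×3.5625 = 7.125 in. φR_n = 0.75 × 0.6 × 80 × 0.26513 × 7.125 = 68.0 kips.
Base metal shear (0.3125 in plate): yield φR_n = 1.0×0.6×36×0.3125×7.125 = 48.1 kips; rupture φR_n = 0.75×0.6×58×0.3125×7.125 = 58.1 kips; take 48.1 kips (yield).
Governing: min(68.0, 48.1) = 48.1 kips → base-metal shear.

48.1 kips (base-metal shear governs)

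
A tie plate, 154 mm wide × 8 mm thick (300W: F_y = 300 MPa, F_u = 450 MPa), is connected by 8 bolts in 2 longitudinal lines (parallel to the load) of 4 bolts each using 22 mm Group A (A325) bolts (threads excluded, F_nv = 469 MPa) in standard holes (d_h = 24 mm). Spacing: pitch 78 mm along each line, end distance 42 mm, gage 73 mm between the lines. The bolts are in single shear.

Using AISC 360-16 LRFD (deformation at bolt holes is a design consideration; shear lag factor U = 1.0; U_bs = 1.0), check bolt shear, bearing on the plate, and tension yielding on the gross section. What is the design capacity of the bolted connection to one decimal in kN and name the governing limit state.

332.6 kN (gross-section yield governs)

Bolt shear: A_b = π(22)²/4 = 380.13 mm². φR_n = 0.75 × 469 × 380.13 × 8 × 1 = 1069.7 kN.
Bearing (8 mm plate, F_u = 450 MPa): end bolts L_c = 42 − 24/2 = 30, R_n = min(1.2×30×8×450, 2.4×22×8×450) = 129.6 kN/bolt; interior L_c = 78 − 24 = 54, R_n = 190.08 kN/bolt. φR_n = 0.75 × (2×129.6 + 6×190.08) = 1049.8 kN.
Tension yield (gross): A_g = 154×8 = 1232 mm². φR_n = 0.90 × 300 × 1232 = 332.6 kN.
Governing: min(1069.7, 1049.8, 332.6) = 332.6 kN → gross-section yield.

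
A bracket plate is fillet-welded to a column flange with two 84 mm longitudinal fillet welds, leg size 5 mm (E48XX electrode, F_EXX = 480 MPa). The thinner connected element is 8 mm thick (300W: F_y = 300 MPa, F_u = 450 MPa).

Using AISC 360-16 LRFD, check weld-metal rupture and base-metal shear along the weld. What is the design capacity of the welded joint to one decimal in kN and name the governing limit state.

Weld metal: throat = 0.707×5 = 3.535 mm, L = 2×84 = 168 mm. φR_n = 0.75 × 0.6 × 480 × 3.535 × 168 = 128.3 kN.
Base metal shear (8 mm plate): yield φR_n = 1.0×0.6×300×8×168 = 241.9 kN; rupture φR_n = 0.75×0.6×450×8×168 = 272.2 kN; take 241.9 kN (yield).
Governing: min(128.3, 241.9) = 128.3 kN → weld metal.

128.3 kN (weld metal governs)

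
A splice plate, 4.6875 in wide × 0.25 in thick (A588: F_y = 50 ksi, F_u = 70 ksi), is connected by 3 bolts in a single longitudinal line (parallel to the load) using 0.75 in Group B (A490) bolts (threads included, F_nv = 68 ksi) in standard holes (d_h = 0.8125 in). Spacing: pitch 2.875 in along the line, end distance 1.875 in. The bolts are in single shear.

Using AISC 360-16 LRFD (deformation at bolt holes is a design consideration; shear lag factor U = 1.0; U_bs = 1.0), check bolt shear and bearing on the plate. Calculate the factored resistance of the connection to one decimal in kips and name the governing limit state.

Bolt shear: A_b = π(0.75)²/4 = 0.44179 in². φR_n = 0.75 × 68 × 0.44179 × 3 × 1 = 67.6 kips.
Bearing (0.25 in plate, F_u = 70 ksi): end bolts L_c = 1.875 − 0.8125/2 = 1.46875, R_n = min(1.2×1.46875×0.25×70, 2.4×0.75×0.25×70) = 30.844 kips/bolt; interior L_c = 2.875 − 0.8125 = 2.0625, R_n = 31.5 kips/bolt. φR_n = 0.75 × (1×30.844 + 2×31.5) = 70.4 kips.
Governing: min(67.6, 70.4) = 67.6 kips → bolt shear.

67.6 kips (bolt shear governs)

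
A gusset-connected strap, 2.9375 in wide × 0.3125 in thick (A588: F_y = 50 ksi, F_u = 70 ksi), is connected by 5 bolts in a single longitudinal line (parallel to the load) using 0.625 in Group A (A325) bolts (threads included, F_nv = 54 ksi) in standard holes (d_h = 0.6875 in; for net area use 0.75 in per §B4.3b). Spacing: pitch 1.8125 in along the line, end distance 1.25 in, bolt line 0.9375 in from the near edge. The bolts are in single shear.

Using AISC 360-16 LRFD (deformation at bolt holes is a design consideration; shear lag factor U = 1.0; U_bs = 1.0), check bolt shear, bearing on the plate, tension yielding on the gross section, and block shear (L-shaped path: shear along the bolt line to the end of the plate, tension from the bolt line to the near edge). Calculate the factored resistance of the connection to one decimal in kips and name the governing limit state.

41.3 kips (gross-section yield governs)

Bolt shear: A_b = π(0.625)²/4 = 0.3068 in². φR_n = 0.75 × 54 × 0.3068 × 5 × 1 = 62.1 kips.
Bearing (0.3125 in plate, F_u = 70 ksi): end bolts L_c = 1.25 − 0.6875/2 = 0.90625, R_n = min(1.2×0.90625×0.3125×70, 2.4×0.625×0.3125×70) = 23.789 kips/bolt; interior L_c = 1.8125 − 0.6875 = 1.125, R_n = 29.531 kips/bolt. φR_n = 0.75 × (1×23.789 + 4×29.531) = 106.4 kips.
Tension yield (gross): A_g = 2.9375×0.3125 = 0.91797 in². φR_n = 0.90 × 50 × 0.91797 = 41.3 kips.
Block shear: shear path 1×[1.25+4×1.8125] = 1×8.5 in, A_gv = 2.6563, A_nv = 1×(8.5 − 4.5×0.75)×0.3125 = 1.6016 in²; tension to near edge: (0.9375 − 0.5×0.75)×0.3125 = 0.17578 in². R_n = min(0.6×70×1.6016, 0.6×50×2.6563) + 1.0×70×0.17578 = min(67.267, 79.689) + 12.305 = 79.572 kips. φR_n = 0.75 × 79.572 = 59.7 kips.
Governing: min(62.1, 106.4, 41.3, 59.7) = 41.3 kips → gross-section yield.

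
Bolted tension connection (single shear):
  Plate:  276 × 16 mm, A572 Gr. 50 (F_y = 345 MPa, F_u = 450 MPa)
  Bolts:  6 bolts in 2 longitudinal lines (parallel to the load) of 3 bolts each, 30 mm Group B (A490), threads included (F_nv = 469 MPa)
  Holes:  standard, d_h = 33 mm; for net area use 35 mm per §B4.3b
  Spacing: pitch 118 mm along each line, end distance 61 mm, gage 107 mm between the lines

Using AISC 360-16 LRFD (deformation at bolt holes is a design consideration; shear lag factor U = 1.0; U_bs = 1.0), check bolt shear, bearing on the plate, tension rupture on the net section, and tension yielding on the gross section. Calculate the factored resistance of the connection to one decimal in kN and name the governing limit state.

1112.4 kN (net-section rupture governs)

Bolt shear: A_b = π(30)²/4 = 706.86 mm². φR_n = 0.75 × 469 × 706.86 × 6 × 1 = 1491.8 kN.
Bearing (16 mm plate, F_u = 450 MPa): end bolts L_c = 61 − 33/2 = 44.5, R_n = min(1.2×44.5×16×450, 2.4×30×16×450) = 384.48 kN/bolt; interior L_c = 118 − 33 = 85, R_n = 518.4 kN/bolt. φR_n = 0.75 × (2×384.48 + 4×518.4) = 2131.9 kN.
Tension rupture (net): A_n = (276 − 2×35)×16 = 3296 mm² (U = 1.0, A_e = A_n). φR_n = 0.75 × 450 × 3296 = 1112.4 kN.
Tension yield (gross): A_g = 276×16 = 4416 mm². φR_n = 0.90 × 345 × 4416 = 1371.2 kN.
Governing: min(1491.8, 2131.9, 1112.4, 1371.2) = 1112.4 kN → net-section rupture.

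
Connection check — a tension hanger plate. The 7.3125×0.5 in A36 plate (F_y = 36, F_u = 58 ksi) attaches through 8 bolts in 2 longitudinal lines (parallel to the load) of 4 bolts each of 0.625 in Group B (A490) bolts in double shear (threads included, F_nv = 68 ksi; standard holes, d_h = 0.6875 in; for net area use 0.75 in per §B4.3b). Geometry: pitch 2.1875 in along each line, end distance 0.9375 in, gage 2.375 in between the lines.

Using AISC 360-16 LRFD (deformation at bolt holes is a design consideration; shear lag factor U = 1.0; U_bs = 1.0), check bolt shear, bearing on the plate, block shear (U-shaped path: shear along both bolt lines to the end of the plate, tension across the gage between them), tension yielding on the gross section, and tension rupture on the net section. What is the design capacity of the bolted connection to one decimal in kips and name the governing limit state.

118.5 kips (gross-section yield governs)

Bolt shear: A_b = π(0.625)²/4 = 0.3068 in². φR_n = 0.75 × 68 × 0.3068 × 8 × 2 = 250.3 kips.
Bearing (0.5 in plate, F_u = 58 ksi): end bolts L_c = 0.9375 − 0.6875/2 = 0.59375, R_n = min(1.2×0.59375×0.5×58, 2.4×0.625×0.5×58) = 20.663 kips/bolt; interior L_c = 2.1875 − 0.6875 = 1.5, R_n = 43.5 kips/bolt. φR_n = 0.75 × (2×20.663 + 6×43.5) = 226.7 kips.
Block shear: shear path 2×[0.9375+3×2.1875] = 2×7.5 in, A_gv = 7.5, A_nv = 2×(7.5 − 3.5×0.75)×0.5 = 4.875 in²; tension across gage: (2.375 − 1×0.75)×0.5 = 0.8125 in². R_n = min(0.6×58×4.875, 0.6×36×7.5) + 1.0×58×0.8125 = min(169.65, 162) + 47.125 = 209.13 kips. φR_n = 0.75 × 209.13 = 156.8 kips.
Tension yield (gross): A_g = 7.3125×0.5 = 3.6563 in². φR_n = 0.90 × 36 × 3.6563 = 118.5 kips.
Tension rupture (net): A_n = (7.3125 − 2×0.75)×0.5 = 2.9063 in² (U = 1.0, A_e = A_n). φR_n = 0.75 × 58 × 2.9063 = 126.4 kips.
Governing: min(250.3, 226.7, 156.8, 118.5, 126.4) = 118.5 kips → gross-section yield.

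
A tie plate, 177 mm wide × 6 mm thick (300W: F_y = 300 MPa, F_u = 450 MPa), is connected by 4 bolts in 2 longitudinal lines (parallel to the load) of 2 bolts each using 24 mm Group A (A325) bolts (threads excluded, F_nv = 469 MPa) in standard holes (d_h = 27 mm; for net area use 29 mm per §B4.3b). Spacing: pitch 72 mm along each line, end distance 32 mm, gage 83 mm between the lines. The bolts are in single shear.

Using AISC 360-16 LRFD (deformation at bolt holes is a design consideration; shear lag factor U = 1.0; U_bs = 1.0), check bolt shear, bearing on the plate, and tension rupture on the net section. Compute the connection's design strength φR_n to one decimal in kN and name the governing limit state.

241.0 kN (net-section rupture governs)

Bolt shear: A_b = π(24)²/4 = 452.39 mm². φR_n = 0.75 × 469 × 452.39 × 4 × 1 = 636.5 kN.
Bearing (6 mm plate, F_u = 450 MPa): end bolts L_c = 32 − 27/2 = 18.5, R_n = min(1.2×18.5×6×450, 2.4×24×6×450) = 59.94 kN/bolt; interior L_c = 72 − 27 = 45, R_n = 145.8 kN/bolt. φR_n = 0.75 × (2×59.94 + 2×145.8) = 308.6 kN.
Tension rupture (net): A_n = (177 − 2×29)×6 = 714 mm² (U = 1.0, A_e = A_n). φR_n = 0.75 × 450 × 714 = 241.0 kN.
Governing: min(636.5, 308.6, 241.0) = 241.0 kN → net-section rupture.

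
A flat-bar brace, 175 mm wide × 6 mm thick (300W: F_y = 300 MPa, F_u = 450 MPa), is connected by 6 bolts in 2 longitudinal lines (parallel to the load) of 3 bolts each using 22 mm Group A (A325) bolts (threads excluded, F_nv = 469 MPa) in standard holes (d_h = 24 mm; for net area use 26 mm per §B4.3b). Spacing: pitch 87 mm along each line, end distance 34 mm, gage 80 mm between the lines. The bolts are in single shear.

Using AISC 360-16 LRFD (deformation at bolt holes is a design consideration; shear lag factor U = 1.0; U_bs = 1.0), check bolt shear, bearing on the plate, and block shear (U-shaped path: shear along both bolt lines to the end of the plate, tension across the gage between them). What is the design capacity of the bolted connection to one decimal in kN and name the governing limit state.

Bolt shear: A_b = π(22)²/4 = 380.13 mm². φR_n = 0.75 × 469 × 380.13 × 6 × 1 = 802.3 kN.
Bearing (6 mm plate, F_u = 450 MPa): end bolts L_c = 34 − 24/2 = 22, R_n = min(1.2×22×6×450, 2.4×22×6×450) = 71.28 kN/bolt; interior L_c = 87 − 24 = 63, R_n = 142.56 kN/bolt. φR_n = 0.75 × (2×71.28 + 4×142.56) = 534.6 kN.
Block shear: shear path 2×[34+2×87] = 2×208 mm, A_gv = 2496, A_nv = 2×(208 − 2.5×26)×6 = 1716 mm²; tension across gage: (80 − 1×26)×6 = 324 mm². R_n = min(0.6×450×1716, 0.6×300×2496) + 1.0×450×324 = min(463.32, 449.28) + 145.8 = 595.08 kN. φR_n = 0.75 × 595.08 = 446.3 kN.
Governing: min(802.3, 534.6, 446.3) = 446.3 kN → block shear.

446.3 kN (block shear governs)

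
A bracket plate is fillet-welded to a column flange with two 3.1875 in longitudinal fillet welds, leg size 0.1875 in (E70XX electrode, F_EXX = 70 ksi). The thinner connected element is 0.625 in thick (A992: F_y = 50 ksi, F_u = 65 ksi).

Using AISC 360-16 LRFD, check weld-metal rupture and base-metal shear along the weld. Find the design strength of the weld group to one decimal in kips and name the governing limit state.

Weld metal: throat = 0.707×0.1875 = 0.13256 in, L = 2×3.1875 = 6.375 in. φR_n = 0.75 × 0.6 × 70 × 0.13256 × 6.375 = 26.6 kips.
Base metal shear (0.625 in plate): yield φR_n = 1.0×0.6×50×0.625×6.375 = 119.5 kips; rupture φR_n = 0.75×0.6×65×0.625×6.375 = 116.5 kips; take 116.5 kips (rupture).
Governing: min(26.6, 116.5) = 26.6 kips → weld metal.

26.6 kips (weld metal governs)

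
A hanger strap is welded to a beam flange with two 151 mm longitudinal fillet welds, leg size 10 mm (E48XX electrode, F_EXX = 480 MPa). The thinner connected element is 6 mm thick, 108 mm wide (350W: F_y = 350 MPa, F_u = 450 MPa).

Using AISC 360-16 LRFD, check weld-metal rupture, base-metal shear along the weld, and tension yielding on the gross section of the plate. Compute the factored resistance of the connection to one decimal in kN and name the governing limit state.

Weld metal: throat = 0.707×10 = 7.07 mm, L = 2×151 = 302 mm. φR_n = 0.75 × 0.6 × 480 × 7.07 × 302 = 461.2 kN.
Base metal shear (6 mm plate): yield φR_n = 1.0×0.6×350×6×302 = 380.5 kN; rupture φR_n = 0.75×0.6×450×6×302 = 366.9 kN; take 366.9 kN (rupture).
Tension yield (gross): A_g = 108×6 = 648 mm². φR_n = 0.90 × 350 × 648 = 204.1 kN.
Governing: min(461.2, 366.9, 204.1) = 204.1 kN → gross-section yield.

204.1 kN (gross-section yield governs)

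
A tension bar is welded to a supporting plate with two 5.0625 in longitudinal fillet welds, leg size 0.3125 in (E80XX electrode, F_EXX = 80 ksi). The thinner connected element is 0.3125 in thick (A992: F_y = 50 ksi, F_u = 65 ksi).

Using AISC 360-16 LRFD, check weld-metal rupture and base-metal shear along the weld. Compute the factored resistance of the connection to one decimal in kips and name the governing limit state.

80.5 kips (weld metal governs)

Weld metal: throat = 0.707×0.3125 = 0.22094 in, L = 2×5.0625 = 10.125 in. φR_n = 0.75 × 0.6 × 80 × 0.22094 × 10.125 = 80.5 kips.
Base metal shear (0.3125 in plate): yield φR_n = 1.0×0.6×50×0.3125×10.125 = 94.9 kips; rupture φR_n = 0.75×0.6×65×0.3125×10.125 = 92.5 kips; take 92.5 kips (rupture).
Governing: min(80.5, 92.5) = 80.5 kips → weld metal.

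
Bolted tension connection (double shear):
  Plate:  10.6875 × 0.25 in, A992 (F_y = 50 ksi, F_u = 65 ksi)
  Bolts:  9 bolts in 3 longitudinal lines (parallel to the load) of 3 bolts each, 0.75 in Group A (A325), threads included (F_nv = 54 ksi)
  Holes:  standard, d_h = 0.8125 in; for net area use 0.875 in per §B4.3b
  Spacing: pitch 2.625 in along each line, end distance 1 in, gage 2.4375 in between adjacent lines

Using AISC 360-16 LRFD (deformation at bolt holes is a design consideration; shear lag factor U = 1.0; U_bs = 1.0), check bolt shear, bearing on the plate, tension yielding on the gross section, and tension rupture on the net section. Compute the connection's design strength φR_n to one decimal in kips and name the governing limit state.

Bolt shear: A_b = π(0.75)²/4 = 0.44179 in². φR_n = 0.75 × 54 × 0.44179 × 9 × 2 = 322.1 kips.
Bearing (0.25 in plate, F_u = 65 ksi): end bolts L_c = 1 − 0.8125/2 = 0.59375, R_n = min(1.2×0.59375×0.25×65, 2.4×0.75×0.25×65) = 11.578 kips/bolt; interior L_c = 2.625 − 0.8125 = 1.8125, R_n = 29.25 kips/bolt. φR_n = 0.75 × (3×11.578 + 6×29.25) = 157.7 kips.
Tension yield (gross): A_g = 10.6875×0.25 = 2.6719 in². φR_n = 0.90 × 50 × 2.6719 = 120.2 kips.
Tension rupture (net): A_n = (10.6875 − 3×0.875)×0.25 = 2.0156 in² (U = 1.0, A_e = A_n). φR_n = 0.75 × 65 × 2.0156 = 98.3 kips.
Governing: min(322.1, 157.7, 120.2, 98.3) = 98.3 kips → net-section rupture.

98.3 kips (net-section rupture governs)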